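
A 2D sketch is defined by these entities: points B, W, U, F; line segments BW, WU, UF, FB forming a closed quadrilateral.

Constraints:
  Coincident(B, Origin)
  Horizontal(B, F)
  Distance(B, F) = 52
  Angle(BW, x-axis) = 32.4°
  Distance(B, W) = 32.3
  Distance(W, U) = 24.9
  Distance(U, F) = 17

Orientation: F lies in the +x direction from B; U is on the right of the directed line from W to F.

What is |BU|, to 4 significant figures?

36.58

B is at the origin; B and F share the same y with |BF| = 52.0 and F in +x, so F = (52.0, 0). BW runs at 32.4° with |BW| = 32.3, so W = (27.27, 17.31). U is determined by |WU| = 24.9 and |UF| = 17.0 together: it lies at the intersection of circle(W, 24.9) and circle(F, 17.0). With |WF| = 30.18, the foot of the radical line on WF is 20.57 from W and the perpendicular offset is √(24.9² − 20.57²) = 14.02. Taking the right-of-WF solution: U = (36.09, -5.980).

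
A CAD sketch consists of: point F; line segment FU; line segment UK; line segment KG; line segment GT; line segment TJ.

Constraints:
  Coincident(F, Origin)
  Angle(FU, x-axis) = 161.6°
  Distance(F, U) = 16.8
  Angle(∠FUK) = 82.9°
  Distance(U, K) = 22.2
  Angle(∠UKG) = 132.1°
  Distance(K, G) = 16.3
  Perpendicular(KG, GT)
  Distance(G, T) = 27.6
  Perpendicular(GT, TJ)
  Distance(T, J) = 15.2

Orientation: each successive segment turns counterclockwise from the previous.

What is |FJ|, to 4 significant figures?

2.676

F is at the origin; FU runs at 161.6° with length 16.8, so U = (-15.94, 5.303). ∠FUK = 82.9° gives UK at -101.3° from the x-axis; with |UK| = 22.2, K = (-20.29, -16.47). ∠UKG = 132.1° gives KG at -53.40° from the x-axis; with |KG| = 16.3, G = (-10.57, -29.55). KG is perpendicular to GT, so GT runs at 36.60°; with |GT| = 27.6, T = (11.59, -13.10). GT is perpendicular to TJ, so TJ runs at 126.6°; with |TJ| = 15.2, J = (2.522, -0.8940). Then |FJ| = |J − F| = 2.676.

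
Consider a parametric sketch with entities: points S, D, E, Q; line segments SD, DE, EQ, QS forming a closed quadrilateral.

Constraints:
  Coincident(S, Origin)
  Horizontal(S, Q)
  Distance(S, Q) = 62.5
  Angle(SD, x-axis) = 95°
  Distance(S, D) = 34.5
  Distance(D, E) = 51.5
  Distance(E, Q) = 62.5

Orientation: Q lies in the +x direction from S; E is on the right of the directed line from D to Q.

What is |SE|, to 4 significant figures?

17.01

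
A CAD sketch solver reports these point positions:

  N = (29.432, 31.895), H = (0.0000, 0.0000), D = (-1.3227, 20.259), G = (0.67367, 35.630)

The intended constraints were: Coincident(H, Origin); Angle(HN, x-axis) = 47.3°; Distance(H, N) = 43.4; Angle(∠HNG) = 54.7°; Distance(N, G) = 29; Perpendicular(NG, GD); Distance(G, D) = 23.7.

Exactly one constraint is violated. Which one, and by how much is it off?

Distance(G, D) = 23.7 — off by 8.20.

H = (0.00, 0.00) ✓; HN at 47.30° ✓; |HN| = 43.40 ✓; ∠HNG = 54.70° ✓; |NG| = 29.00 ✓; ∠(NG, GD) = 90.00° ✓; |GD| = 15.50 ✗.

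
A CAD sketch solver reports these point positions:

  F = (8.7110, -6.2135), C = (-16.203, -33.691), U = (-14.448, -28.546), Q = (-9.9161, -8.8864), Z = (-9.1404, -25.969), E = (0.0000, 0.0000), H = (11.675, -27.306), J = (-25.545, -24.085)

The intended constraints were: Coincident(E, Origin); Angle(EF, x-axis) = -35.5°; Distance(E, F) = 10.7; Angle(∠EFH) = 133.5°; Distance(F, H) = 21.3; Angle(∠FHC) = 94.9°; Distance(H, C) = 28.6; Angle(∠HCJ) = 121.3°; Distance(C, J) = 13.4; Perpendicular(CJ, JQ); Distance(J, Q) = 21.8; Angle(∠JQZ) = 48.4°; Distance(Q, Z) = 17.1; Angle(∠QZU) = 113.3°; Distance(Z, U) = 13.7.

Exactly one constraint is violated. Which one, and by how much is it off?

Distance(Z, U) = 13.7 — off by 7.80.

E = (0.00, 0.00) ✓; EF at -35.50° ✓; |EF| = 10.70 ✓; ∠EFH = 133.5° ✓; |FH| = 21.30 ✓; ∠FHC = 94.90° ✓; |HC| = 28.60 ✓; ∠HCJ = 121.3° ✓; |CJ| = 13.40 ✓; ∠(CJ, JQ) = 90.00° ✓; |JQ| = 21.80 ✓; ∠JQZ = 48.40° ✓; |QZ| = 17.10 ✓; ∠QZU = 113.3° ✓; |ZU| = 5.900 ✗.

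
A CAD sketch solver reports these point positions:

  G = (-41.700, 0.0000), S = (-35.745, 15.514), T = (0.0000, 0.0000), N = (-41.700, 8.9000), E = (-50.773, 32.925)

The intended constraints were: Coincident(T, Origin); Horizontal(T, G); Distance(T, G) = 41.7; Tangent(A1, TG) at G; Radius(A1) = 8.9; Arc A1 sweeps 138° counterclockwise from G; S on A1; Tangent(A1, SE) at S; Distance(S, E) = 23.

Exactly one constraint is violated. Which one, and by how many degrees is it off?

Tangent(A1, SE) at S — off by 7.20°.

T = (0.00, 0.00) ✓; T.y = 0.00, G.y = 0.00 ✓; |TG| = 41.70 ✓; ∠(NG, GT) = 90.00° ✓; |NG| = 8.900 ✓; bearing(N→S) − bearing(N→G) = 138.0° ✓; |NS| = 8.900 ✓; ∠(NS, SE) = 97.20° ✗; |SE| = 23.00 ✓.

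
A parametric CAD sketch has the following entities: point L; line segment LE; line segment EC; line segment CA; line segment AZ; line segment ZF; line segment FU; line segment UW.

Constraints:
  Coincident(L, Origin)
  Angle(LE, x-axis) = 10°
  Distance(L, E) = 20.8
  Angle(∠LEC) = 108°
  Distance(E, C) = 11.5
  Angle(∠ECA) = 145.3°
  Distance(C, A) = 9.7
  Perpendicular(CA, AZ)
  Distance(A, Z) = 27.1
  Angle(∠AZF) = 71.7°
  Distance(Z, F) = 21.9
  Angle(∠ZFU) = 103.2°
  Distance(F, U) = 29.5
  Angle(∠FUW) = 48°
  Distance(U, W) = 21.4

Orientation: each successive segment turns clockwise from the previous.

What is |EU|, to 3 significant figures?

15.7

L is at the origin; LE runs at 10.0° with length 20.8, so E = (20.5, 3.61). ∠LEC = 108.0° gives EC at -62.0° from the x-axis; with |EC| = 11.5, C = (25.9, -6.54). ∠ECA = 145.3° gives CA at -96.7° from the x-axis; with |CA| = 9.7, A = (24.8, -16.2). CA is perpendicular to AZ, so AZ runs at 173°; with |AZ| = 27.1, Z = (-2.16, -13.0). ∠AZF = 71.7° gives ZF at 65.0° from the x-axis; with |ZF| = 21.9, F = (7.09, 6.83). ∠ZFU = 103.2° gives FU at -11.8° from the x-axis; with |FU| = 29.5, U = (36.0, 0.802). Then |EU| = |U − E| = 15.7.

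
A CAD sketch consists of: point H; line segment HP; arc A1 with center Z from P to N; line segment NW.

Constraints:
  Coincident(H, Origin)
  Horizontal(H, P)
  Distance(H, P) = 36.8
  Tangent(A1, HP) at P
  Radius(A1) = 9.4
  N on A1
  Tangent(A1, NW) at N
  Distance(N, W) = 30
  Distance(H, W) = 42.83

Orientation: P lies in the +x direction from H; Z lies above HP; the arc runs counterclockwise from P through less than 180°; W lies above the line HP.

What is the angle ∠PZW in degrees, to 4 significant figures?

151.2°

Checks: |ZN| = 9.400 ✓; ∠(ZN, NW) = 90.00° ✓; |NW| = 30.00 ✓; |HW| = 42.83 ✓.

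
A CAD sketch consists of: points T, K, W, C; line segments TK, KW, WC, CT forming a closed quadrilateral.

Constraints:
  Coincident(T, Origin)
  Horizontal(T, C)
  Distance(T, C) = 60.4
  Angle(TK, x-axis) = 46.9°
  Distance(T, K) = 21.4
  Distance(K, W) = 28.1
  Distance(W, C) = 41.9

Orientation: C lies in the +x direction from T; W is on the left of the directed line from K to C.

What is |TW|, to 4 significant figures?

49.43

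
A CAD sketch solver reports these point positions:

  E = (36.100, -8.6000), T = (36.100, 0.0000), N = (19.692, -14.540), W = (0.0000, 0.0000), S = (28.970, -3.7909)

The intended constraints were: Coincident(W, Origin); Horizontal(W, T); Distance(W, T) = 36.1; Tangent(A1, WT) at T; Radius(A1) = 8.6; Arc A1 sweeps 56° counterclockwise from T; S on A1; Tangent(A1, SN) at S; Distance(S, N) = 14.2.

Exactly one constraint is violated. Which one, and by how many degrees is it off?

Tangent(A1, SN) at S — off by 6.80°.

W = (0.00, 0.00) ✓; W.y = 0.00, T.y = 0.00 ✓; |WT| = 36.10 ✓; ∠(ET, TW) = 90.00° ✓; |ET| = 8.600 ✓; bearing(E→S) − bearing(E→T) = 56.00° ✓; |ES| = 8.600 ✓; ∠(ES, SN) = 96.80° ✗; |SN| = 14.20 ✓.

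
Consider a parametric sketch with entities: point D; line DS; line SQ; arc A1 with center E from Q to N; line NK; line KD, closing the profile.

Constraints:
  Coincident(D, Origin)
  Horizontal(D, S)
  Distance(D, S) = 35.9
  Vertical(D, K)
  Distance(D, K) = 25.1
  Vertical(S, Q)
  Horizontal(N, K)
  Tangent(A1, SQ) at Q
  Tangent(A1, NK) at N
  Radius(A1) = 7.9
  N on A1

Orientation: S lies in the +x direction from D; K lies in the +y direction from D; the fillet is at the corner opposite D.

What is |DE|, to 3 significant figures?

32.9

D is at the origin; D and S share the same y with |DS| = 35.9 and S on the +x side, so S = (35.9, 0.00). D and K share the same x with |DK| = 25.1 and K on the +y side, so K = (0.00, 25.1). The virtual corner opposite D is at (35.9, 25.1). Since A1 is tangent to SQ there, EQ ⟂ SQ and since A1 is tangent to NK there, EN ⟂ NK, with radius 7.9, so the center E sits 7.9 in from both sides at E = (28.0, 17.2). Then |DE| = |E − D| = 32.9.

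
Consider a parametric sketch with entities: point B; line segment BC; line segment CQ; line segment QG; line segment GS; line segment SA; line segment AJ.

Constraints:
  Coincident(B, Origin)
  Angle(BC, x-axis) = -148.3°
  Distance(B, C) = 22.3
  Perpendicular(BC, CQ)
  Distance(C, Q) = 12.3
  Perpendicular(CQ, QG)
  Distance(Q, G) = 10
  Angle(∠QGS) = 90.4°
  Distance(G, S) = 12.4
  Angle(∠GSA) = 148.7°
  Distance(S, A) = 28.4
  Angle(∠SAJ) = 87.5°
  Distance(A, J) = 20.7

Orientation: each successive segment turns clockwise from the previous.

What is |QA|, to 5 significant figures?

37.043

B is at the origin; BC runs at -148.3° with length 22.3, so C = (-18.973, -11.718). BC ⟂ CQ, so CQ runs at 121.70°; with |CQ| = 12.3, Q = (-25.436, -1.2530). CQ ⟂ QG, so QG runs at 31.700°; with |QG| = 10.0, G = (-16.928, 4.0017). ∠QGS = 90.4° gives GS at -57.900° from the x-axis; with |GS| = 12.4, S = (-10.339, -6.5026). ∠GSA = 148.7° gives SA at -89.200° from the x-axis; with |SA| = 28.4, A = (-9.9424, -34.900). Then |QA| = |A − Q| = 37.043.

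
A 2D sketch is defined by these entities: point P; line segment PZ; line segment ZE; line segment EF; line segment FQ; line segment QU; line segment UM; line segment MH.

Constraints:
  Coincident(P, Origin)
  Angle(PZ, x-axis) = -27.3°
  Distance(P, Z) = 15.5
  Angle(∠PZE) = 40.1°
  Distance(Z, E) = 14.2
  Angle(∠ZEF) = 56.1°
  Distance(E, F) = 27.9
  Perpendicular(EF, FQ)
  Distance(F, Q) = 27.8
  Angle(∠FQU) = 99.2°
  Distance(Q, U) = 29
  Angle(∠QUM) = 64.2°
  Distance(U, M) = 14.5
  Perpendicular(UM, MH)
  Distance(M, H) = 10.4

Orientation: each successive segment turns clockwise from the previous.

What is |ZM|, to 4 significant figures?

8.119

P is at the origin; PZ runs at -27.3° with length 15.5, so Z = (13.77, -7.109). ∠PZE = 40.1° gives ZE at -167.2° from the x-axis; with |ZE| = 14.2, E = (-0.07355, -10.26). ∠ZEF = 56.1° gives EF at 68.90° from the x-axis; with |EF| = 27.9, F = (9.970, 15.77). EF ⟂ FQ, so FQ runs at -21.10°; with |FQ| = 27.8, Q = (35.91, 5.766). ∠FQU = 99.2° gives QU at -101.9° from the x-axis; with |QU| = 29.0, U = (29.93, -22.61). ∠QUM = 64.2° gives UM at 142.3° from the x-axis; with |UM| = 14.5, M = (18.45, -13.74). Then |ZM| = |M − Z| = 8.119.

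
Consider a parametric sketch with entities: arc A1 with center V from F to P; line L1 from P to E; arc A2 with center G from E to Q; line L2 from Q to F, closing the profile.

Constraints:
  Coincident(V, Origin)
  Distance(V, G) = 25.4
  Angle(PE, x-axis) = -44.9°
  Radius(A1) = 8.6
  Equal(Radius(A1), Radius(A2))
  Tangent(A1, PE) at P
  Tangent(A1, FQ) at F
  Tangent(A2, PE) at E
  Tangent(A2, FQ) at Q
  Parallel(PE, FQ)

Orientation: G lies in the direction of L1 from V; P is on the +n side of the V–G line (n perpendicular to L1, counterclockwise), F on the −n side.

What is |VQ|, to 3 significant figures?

26.8

The slot axis is L1's direction at -44.9°, so u = (cos -44.9°, sin -44.9°) = (0.708, -0.706) and n = (−sin -44.9°, cos -44.9°) = (0.706, 0.708). V is at the origin and G lies 25.4 along u from V, so G = 25.4·u = (18.0, -17.9). Tangency of A1 to both parallel lines with radius 8.6 puts P and F at V ± 8.6·n: P = (6.07, 6.09), F = (-6.07, -6.09). Equal radii place E and Q the same way about G: E = G + 8.6·n = (24.1, -11.8), Q = G − 8.6·n = (11.9, -24.0). Then |VQ| = |Q − V| = 26.8.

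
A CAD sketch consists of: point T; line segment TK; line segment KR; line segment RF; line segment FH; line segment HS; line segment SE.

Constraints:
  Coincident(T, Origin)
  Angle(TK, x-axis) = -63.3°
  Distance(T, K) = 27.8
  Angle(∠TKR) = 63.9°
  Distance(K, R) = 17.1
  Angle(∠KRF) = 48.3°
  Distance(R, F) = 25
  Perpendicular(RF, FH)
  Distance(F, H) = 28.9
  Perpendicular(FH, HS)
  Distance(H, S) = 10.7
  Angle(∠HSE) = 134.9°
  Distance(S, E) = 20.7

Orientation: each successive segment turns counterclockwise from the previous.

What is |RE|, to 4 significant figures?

14.24

FH is perpendicular to HS, so HS runs at 4.500°; with |HS| = 10.7, S = (10.84, -41.15). ∠HSE = 134.9° gives SE at 49.60° from the x-axis; with |SE| = 20.7, E = (24.26, -25.38). Then |RE| = |E − R| = 14.24.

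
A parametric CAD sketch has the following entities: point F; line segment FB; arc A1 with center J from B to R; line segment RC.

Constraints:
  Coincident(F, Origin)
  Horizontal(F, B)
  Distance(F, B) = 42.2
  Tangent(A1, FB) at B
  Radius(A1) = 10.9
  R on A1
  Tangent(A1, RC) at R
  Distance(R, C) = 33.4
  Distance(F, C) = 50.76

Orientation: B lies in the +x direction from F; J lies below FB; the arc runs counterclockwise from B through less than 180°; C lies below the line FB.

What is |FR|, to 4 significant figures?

32.81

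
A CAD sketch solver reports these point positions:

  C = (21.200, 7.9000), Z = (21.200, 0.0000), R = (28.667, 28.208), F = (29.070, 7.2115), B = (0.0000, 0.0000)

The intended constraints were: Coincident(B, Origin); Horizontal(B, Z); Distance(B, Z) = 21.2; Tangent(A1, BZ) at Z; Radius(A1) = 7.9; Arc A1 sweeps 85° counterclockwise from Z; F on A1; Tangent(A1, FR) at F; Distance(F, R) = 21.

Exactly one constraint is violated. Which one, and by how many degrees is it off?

Tangent(A1, FR) at F — off by 6.10°.

B = (0.00, 0.00) ✓; B.y = 0.00, Z.y = 0.00 ✓; |BZ| = 21.20 ✓; ∠(CZ, ZB) = 90.00° ✓; |CZ| = 7.900 ✓; bearing(C→F) − bearing(C→Z) = 85.00° ✓; |CF| = 7.900 ✓; ∠(CF, FR) = 83.90° ✗; |FR| = 21.00 ✓.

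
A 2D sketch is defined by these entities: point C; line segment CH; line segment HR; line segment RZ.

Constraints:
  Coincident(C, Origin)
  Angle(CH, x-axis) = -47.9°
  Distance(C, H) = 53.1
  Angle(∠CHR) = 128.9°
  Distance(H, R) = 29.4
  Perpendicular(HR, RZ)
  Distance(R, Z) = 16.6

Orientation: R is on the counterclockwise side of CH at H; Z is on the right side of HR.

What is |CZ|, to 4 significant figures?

85.39

C is at the origin; CH runs at -47.9° with length 53.1, so H = 53.1·(cos -47.9°, sin -47.9°) = (35.60, -39.40). ∠CHR = 128.9°, so HR runs at -47.9° + (180° − 128.9°) = 3.200° from the x-axis; with |HR| = 29.4, R = H + 29.4·(cos 3.200°, sin 3.200°) = (64.95, -37.76). HR is perpendicular to RZ; with |RZ| = 16.6 on the right of HR, Z = R + 16.6·(0.05582, -0.9984) = (65.88, -54.33). Then |CZ| = |Z − C| = 85.39.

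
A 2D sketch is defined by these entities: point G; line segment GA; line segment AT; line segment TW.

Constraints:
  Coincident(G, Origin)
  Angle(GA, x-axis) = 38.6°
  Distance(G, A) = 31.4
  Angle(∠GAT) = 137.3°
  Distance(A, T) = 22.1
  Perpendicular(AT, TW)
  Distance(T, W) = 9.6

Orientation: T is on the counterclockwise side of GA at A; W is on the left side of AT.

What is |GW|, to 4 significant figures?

46.67

G is at the origin; GA runs at 38.6° with length 31.4, so A = 31.4·(cos 38.6°, sin 38.6°) = (24.54, 19.59). ∠GAT = 137.3°, so AT runs at 38.6° + (180° − 137.3°) = 81.30° from the x-axis; with |AT| = 22.1, T = A + 22.1·(cos 81.30°, sin 81.30°) = (27.88, 41.44). AT ⟂ TW; with |TW| = 9.6 on the left of AT, W = T + 9.6·(-0.9885, 0.1513) = (18.39, 42.89). Then |GW| = |W − G| = 46.67.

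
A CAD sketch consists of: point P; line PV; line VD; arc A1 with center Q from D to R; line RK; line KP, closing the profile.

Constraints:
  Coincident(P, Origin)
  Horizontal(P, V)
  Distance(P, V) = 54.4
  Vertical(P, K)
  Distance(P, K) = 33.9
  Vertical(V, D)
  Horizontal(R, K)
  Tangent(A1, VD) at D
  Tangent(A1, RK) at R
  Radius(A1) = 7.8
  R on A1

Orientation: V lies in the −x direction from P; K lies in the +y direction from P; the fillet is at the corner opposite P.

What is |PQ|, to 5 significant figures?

53.411

P is at the origin; PV is horizontal with |PV| = 54.4 and V on the −x side, so V = (-54.400, 0.0000). PK is vertical with |PK| = 33.9 and K on the +y side, so K = (0.0000, 33.900). The virtual corner opposite P is at (-54.400, 33.900). Tangency of A1 to VD means the radius QD is perpendicular to VD and A1 meets RK tangentially, so QR is at right angles to RK, with radius 7.8, so the center Q sits 7.8 in from both sides at Q = (-46.600, 26.100). Then |PQ| = |Q − P| = 53.411.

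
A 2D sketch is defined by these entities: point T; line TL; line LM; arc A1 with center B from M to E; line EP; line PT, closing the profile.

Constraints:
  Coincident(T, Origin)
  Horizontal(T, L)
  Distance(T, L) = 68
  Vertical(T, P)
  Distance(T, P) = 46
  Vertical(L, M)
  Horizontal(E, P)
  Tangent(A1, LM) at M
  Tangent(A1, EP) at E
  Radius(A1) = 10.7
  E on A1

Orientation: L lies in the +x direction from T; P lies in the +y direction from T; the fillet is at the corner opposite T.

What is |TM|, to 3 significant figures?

76.6

T is at the origin; TL is horizontal with |TL| = 68.0 and L on the +x side, so L = (68.0, 0.00). T and P share the same x with |TP| = 46.0 and P on the +y side, so P = (0.00, 46.0). The virtual corner opposite T is at (68.0, 46.0). The tangent condition forces BM to be normal to LM and A1 meets EP tangentially, so BE is at right angles to EP, with radius 10.7, so the center B sits 10.7 in from both sides at B = (57.3, 35.3). That places the tangent points at M = (68.0, 35.3) on LM and E = (57.3, 46.0) on EP. Then |TM| = |M − T| = 76.6.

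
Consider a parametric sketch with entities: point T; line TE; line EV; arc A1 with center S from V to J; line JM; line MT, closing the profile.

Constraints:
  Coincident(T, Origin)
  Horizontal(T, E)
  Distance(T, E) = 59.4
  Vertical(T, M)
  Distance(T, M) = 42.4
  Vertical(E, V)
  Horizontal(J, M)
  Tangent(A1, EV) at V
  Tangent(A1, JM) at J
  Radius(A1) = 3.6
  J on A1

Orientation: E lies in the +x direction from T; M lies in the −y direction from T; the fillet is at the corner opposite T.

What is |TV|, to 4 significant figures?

70.95

T is at the origin; TE is horizontal with |TE| = 59.4 and E on the +x side, so E = (59.40, 0.000). T and M share the same x with |TM| = 42.4 and M on the −y side, so M = (0.000, -42.40). The virtual corner opposite T is at (59.40, -42.40). Tangency of A1 to EV means the radius SV is perpendicular to EV and since A1 is tangent to JM there, SJ ⟂ JM, with radius 3.6, so the center S sits 3.6 in from both sides at S = (55.80, -38.80). That places the tangent points at V = (59.40, -38.80) on EV and J = (55.80, -42.40) on JM. Then |TV| = |V − T| = 70.95.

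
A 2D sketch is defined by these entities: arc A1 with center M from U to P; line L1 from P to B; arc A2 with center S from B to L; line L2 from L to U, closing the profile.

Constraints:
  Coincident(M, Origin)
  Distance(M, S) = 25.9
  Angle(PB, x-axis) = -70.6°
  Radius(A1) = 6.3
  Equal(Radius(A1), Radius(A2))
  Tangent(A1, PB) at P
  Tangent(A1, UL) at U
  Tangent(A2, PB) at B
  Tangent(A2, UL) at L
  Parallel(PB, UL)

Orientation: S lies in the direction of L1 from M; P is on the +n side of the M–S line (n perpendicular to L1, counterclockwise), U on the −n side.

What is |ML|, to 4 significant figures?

26.66

The slot axis is L1's direction at -70.6°, so u = (cos -70.6°, sin -70.6°) = (0.3322, -0.9432) and n = (−sin -70.6°, cos -70.6°) = (0.9432, 0.3322). M is at the origin and S lies 25.9 along u from M, so S = 25.9·u = (8.603, -24.43). Tangency of A1 to both parallel lines with radius 6.3 puts P and U at M ± 6.3·n: P = (5.942, 2.093), U = (-5.942, -2.093). Equal radii place B and L the same way about S: B = S + 6.3·n = (14.55, -22.34), L = S − 6.3·n = (2.661, -26.52). Then |ML| = |L − M| = 26.66.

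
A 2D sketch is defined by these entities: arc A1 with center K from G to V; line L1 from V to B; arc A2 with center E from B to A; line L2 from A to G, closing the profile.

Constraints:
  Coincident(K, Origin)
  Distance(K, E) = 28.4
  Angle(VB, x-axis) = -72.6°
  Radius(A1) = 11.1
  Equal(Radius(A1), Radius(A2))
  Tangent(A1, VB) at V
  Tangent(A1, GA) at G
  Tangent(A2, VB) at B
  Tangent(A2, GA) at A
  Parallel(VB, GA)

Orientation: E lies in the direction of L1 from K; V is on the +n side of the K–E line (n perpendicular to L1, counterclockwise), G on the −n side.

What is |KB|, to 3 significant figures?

30.5

Tangency of A1 to both parallel lines with radius 11.1 puts V and G at K ± 11.1·n: V = (10.6, 3.32), G = (-10.6, -3.32). Equal radii place B and A the same way about E: B = E + 11.1·n = (19.1, -23.8), A = E − 11.1·n = (-2.10, -30.4). Then |KB| = |B − K| = 30.5.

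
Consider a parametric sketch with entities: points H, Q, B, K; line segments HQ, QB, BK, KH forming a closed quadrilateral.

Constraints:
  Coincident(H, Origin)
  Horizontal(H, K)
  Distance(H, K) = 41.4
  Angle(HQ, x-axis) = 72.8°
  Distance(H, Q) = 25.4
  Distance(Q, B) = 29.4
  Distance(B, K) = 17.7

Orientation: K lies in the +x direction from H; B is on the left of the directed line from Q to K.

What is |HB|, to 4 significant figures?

39.71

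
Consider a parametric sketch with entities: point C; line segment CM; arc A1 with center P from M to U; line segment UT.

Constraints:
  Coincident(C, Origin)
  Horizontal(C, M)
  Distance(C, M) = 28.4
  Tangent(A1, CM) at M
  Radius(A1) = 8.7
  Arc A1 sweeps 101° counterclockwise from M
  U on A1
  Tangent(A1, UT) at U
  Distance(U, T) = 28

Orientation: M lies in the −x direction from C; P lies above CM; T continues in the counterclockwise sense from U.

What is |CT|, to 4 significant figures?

45.47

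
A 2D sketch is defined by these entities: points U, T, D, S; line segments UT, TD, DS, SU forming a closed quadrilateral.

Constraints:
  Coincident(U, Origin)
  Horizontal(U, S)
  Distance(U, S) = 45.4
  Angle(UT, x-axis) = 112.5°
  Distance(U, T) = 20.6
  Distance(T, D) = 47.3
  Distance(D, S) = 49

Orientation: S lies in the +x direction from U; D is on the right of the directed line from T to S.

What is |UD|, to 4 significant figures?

27.02

U is at the origin; US is horizontal with |US| = 45.4 and S in +x, so S = (45.4, 0). UT runs at 112.5° with |UT| = 20.6, so T = (-7.883, 19.03). D is determined by |TD| = 47.3 and |DS| = 49.0 together: it lies at the intersection of circle(T, 47.3) and circle(S, 49.0). With |TS| = 56.58, the foot of the radical line on TS is 26.84 from T and the perpendicular offset is √(47.3² − 26.84²) = 38.95. Taking the right-of-TS solution: D = (4.296, -26.67).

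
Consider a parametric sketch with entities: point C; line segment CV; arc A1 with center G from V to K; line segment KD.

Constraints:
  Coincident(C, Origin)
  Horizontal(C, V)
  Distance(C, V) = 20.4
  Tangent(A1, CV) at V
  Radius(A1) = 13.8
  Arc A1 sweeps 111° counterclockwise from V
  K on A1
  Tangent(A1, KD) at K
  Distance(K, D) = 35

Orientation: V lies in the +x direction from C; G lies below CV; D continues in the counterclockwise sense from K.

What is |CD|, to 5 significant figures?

55.195

C is at the origin; C and V share the same y with |CV| = 20.4 and V on the +x side, so V = (20.400, 0.0000). The tangent condition forces GV to be normal to CV, so G = V + (0, -13.8) = (20.400, -13.800). On A1, V sits at bearing 90° from G; a 111° counterclockwise sweep puts K at bearing 201°, so K = G + 13.8·(cos 201°, sin 201°) = (7.5166, -18.745). Tangency of A1 to KD means the radius GK is perpendicular to KD, so KD runs along (−sin 201°, cos 201°); with |KD| = 35.0, D = (20.059, -51.421). Then |CD| = |D − C| = 55.195.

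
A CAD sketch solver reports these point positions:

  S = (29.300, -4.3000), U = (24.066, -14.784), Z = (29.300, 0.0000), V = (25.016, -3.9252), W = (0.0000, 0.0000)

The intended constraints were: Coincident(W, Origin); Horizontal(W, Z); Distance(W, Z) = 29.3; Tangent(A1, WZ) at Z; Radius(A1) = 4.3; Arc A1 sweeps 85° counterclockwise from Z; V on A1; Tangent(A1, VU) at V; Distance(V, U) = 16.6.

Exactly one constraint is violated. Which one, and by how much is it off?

Distance(V, U) = 16.6 — off by 5.70.

W = (0.00, 0.00) ✓; W.y = 0.00, Z.y = 0.00 ✓; |WZ| = 29.30 ✓; ∠(SZ, ZW) = 90.00° ✓; |SZ| = 4.300 ✓; bearing(S→V) − bearing(S→Z) = 85.00° ✓; |SV| = 4.300 ✓; ∠(SV, VU) = 90.00° ✓; |VU| = 10.90 ✗.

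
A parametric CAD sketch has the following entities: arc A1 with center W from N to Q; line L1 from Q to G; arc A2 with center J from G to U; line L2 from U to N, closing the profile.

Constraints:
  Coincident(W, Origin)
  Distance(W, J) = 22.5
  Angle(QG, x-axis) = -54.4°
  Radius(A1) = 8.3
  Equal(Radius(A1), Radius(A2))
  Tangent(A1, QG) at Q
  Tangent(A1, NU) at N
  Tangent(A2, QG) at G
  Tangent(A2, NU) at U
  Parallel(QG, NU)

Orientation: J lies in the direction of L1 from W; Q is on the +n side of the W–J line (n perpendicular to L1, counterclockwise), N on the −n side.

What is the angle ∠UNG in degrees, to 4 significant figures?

36.42°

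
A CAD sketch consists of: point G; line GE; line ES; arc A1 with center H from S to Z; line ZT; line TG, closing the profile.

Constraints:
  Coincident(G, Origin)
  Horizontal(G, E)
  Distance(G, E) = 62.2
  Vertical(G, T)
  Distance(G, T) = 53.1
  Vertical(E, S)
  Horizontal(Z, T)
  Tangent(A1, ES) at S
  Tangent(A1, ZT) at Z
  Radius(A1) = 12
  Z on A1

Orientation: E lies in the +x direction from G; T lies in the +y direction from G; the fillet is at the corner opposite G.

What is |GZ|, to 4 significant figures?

73.07

G is at the origin; GE is horizontal with |GE| = 62.2 and E on the +x side, so E = (62.20, 0.000). G and T share the same x with |GT| = 53.1 and T on the +y side, so T = (0.000, 53.10). The virtual corner opposite G is at (62.20, 53.10). Since A1 is tangent to ES there, HS ⟂ ES and since A1 is tangent to ZT there, HZ ⟂ ZT, with radius 12.0, so the center H sits 12.0 in from both sides at H = (50.20, 41.10). That places the tangent points at S = (62.20, 41.10) on ES and Z = (50.20, 53.10) on ZT. Then |GZ| = |Z − G| = 73.07.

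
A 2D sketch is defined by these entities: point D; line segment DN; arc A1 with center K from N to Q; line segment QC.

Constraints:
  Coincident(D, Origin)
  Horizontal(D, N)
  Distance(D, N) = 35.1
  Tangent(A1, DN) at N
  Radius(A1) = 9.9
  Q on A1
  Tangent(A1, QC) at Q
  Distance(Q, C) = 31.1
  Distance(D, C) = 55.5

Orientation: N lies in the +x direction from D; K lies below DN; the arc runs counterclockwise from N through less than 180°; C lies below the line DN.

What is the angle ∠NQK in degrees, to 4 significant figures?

35.69°

Checks: D = (0.00, 0.00) ✓; |KQ| = 9.900 ✓; ∠(KQ, QC) = 90.00° ✓; |QC| = 31.10 ✓; |DC| = 55.50 ✓.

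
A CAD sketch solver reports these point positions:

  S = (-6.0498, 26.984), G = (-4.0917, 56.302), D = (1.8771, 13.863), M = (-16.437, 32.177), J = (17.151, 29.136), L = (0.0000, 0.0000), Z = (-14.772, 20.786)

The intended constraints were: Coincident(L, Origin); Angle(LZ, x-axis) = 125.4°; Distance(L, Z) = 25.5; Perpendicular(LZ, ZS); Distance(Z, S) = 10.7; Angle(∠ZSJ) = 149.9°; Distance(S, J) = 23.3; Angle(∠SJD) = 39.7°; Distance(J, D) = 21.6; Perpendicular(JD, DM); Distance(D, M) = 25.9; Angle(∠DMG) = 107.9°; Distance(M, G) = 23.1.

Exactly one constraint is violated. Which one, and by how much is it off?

Distance(M, G) = 23.1 — off by 4.00.

L = (0.00, 0.00) ✓; LZ at 125.4° ✓; |LZ| = 25.50 ✓; ∠(LZ, ZS) = 90.00° ✓; |ZS| = 10.70 ✓; ∠ZSJ = 149.9° ✓; |SJ| = 23.30 ✓; ∠SJD = 39.70° ✓; |JD| = 21.60 ✓; ∠(JD, DM) = 90.00° ✓; |DM| = 25.90 ✓; ∠DMG = 107.9° ✓; |MG| = 27.10 ✗.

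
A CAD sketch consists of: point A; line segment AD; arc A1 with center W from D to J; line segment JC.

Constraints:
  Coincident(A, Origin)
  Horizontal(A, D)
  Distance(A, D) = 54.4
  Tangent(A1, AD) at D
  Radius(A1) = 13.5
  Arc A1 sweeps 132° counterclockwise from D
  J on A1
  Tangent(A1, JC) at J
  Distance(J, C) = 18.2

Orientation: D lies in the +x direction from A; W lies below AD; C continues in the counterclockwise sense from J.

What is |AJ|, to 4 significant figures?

49.76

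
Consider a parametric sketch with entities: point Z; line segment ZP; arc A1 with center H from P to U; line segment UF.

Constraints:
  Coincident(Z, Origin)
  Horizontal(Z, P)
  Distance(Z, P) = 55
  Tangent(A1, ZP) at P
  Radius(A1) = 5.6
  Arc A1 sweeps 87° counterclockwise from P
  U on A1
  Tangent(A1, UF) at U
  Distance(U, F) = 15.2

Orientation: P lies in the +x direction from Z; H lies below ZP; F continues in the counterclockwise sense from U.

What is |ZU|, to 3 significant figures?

49.7

A1 meets ZP tangentially, so HP is at right angles to ZP, so H = P + (0, -5.6) = (55.0, -5.60). On A1, P sits at bearing 90° from H; an 87° counterclockwise sweep puts U at bearing 177°, so U = H + 5.6·(cos 177°, sin 177°) = (49.4, -5.31). Then |ZU| = |U − Z| = 49.7.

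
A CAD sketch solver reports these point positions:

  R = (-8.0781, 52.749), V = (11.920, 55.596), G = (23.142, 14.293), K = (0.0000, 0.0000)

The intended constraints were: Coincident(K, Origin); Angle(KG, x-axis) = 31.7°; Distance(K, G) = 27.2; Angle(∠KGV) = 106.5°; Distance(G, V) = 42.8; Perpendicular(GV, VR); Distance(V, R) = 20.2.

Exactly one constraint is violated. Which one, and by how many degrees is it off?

Perpendicular(GV, VR) — off by 7.10°.

K = (0.00, 0.00) ✓; KG at 31.70° ✓; |KG| = 27.20 ✓; ∠KGV = 106.5° ✓; |GV| = 42.80 ✓; ∠(GV, VR) = 82.90° ✗; |VR| = 20.20 ✓.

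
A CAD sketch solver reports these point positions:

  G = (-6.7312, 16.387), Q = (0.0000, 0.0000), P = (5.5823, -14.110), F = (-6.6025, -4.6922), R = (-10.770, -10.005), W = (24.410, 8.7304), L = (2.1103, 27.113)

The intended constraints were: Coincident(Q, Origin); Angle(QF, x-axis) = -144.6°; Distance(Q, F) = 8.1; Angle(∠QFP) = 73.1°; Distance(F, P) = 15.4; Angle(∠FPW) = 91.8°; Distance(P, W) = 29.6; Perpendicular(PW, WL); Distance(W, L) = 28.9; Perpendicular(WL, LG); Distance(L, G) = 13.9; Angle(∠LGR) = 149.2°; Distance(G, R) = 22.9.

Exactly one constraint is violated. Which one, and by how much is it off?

Distance(G, R) = 22.9 — off by 3.80.

Q = (0.00, 0.00) ✓; QF at -144.6° ✓; |QF| = 8.100 ✓; ∠QFP = 73.10° ✓; |FP| = 15.40 ✓; ∠FPW = 91.80° ✓; |PW| = 29.60 ✓; ∠(PW, WL) = 90.00° ✓; |WL| = 28.90 ✓; ∠(WL, LG) = 90.00° ✓; |LG| = 13.90 ✓; ∠LGR = 149.2° ✓; |GR| = 26.70 ✗.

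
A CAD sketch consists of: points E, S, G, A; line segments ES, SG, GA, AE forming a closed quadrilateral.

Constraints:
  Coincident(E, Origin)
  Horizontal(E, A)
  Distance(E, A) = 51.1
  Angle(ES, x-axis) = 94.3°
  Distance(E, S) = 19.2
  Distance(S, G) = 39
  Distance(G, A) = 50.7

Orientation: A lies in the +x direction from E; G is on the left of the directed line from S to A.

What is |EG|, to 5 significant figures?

52.875

Checks: |SG| = 39.00 ✓; |GA| = 50.70 ✓.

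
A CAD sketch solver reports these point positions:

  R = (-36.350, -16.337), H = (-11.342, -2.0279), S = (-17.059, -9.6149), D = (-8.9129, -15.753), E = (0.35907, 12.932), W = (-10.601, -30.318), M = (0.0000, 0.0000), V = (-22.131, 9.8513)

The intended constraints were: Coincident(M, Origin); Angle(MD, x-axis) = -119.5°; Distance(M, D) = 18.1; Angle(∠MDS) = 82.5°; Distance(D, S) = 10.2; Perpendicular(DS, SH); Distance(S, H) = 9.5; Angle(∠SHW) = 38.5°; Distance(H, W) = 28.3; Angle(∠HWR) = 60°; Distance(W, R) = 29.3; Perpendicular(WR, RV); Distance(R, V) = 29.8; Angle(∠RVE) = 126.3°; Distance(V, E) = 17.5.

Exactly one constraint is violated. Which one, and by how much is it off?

Distance(V, E) = 17.5 — off by 5.20.

M = (0.00, 0.00) ✓; MD at -119.5° ✓; |MD| = 18.10 ✓; ∠MDS = 82.50° ✓; |DS| = 10.20 ✓; ∠(DS, SH) = 90.00° ✓; |SH| = 9.500 ✓; ∠SHW = 38.50° ✓; |HW| = 28.30 ✓; ∠HWR = 60.00° ✓; |WR| = 29.30 ✓; ∠(WR, RV) = 90.00° ✓; |RV| = 29.80 ✓; ∠RVE = 126.3° ✓; |VE| = 22.70 ✗.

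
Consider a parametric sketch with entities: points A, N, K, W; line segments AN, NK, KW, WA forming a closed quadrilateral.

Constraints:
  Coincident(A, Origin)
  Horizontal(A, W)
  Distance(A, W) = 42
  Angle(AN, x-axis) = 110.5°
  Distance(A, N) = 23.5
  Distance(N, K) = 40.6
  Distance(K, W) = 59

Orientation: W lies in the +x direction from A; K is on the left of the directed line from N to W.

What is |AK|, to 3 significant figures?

56.3

Checks: |NK| = 40.60 ✓; |KW| = 59.00 ✓.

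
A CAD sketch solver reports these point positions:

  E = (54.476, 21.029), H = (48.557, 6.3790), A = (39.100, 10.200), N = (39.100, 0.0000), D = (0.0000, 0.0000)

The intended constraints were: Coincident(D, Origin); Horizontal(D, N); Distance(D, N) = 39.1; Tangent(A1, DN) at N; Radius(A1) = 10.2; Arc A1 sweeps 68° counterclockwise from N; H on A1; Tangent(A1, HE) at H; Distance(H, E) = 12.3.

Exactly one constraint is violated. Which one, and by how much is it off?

Distance(H, E) = 12.3 — off by 3.50.

D = (0.00, 0.00) ✓; D.y = 0.00, N.y = 0.00 ✓; |DN| = 39.10 ✓; ∠(AN, ND) = 90.00° ✓; |AN| = 10.20 ✓; bearing(A→H) − bearing(A→N) = 68.00° ✓; |AH| = 10.20 ✓; ∠(AH, HE) = 90.00° ✓; |HE| = 15.80 ✗.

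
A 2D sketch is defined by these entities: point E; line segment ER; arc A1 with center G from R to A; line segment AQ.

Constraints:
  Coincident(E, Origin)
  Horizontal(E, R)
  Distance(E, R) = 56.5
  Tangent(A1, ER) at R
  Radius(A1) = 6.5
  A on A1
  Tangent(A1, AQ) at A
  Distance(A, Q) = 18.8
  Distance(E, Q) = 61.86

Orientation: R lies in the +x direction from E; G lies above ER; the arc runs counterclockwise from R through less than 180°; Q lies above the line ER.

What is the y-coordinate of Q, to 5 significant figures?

26.384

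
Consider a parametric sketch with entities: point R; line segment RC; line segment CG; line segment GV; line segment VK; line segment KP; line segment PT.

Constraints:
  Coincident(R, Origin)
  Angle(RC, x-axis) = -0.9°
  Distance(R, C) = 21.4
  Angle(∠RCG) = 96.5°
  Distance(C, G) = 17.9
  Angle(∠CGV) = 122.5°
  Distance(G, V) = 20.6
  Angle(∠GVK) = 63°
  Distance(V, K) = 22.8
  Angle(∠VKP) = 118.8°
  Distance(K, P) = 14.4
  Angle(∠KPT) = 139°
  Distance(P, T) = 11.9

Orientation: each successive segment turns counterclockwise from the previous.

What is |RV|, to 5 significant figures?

31.631

R is at the origin; RC runs at -0.9° with length 21.4, so C = (21.397, -0.33614). ∠RCG = 96.5° gives CG at 82.600° from the x-axis; with |CG| = 17.9, G = (23.703, 17.415). ∠CGV = 122.5° gives GV at 140.10° from the x-axis; with |GV| = 20.6, V = (7.8992, 30.629). Then |RV| = |V − R| = 31.631.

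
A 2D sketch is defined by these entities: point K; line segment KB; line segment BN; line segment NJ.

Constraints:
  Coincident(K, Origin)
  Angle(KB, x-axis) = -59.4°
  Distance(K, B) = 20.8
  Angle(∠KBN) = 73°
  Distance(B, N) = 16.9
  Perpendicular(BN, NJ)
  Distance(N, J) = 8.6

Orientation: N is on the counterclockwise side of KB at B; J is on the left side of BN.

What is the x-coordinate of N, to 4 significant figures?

21.98

K is at the origin; KB runs at -59.4° with length 20.8, so B = 20.8·(cos -59.4°, sin -59.4°) = (10.59, -17.90). ∠KBN = 73.0°, so BN runs at -59.4° + (180° − 73.0°) = 47.60° from the x-axis; with |BN| = 16.9, N = B + 16.9·(cos 47.60°, sin 47.60°) = (21.98, -5.424). So N.x = 21.98.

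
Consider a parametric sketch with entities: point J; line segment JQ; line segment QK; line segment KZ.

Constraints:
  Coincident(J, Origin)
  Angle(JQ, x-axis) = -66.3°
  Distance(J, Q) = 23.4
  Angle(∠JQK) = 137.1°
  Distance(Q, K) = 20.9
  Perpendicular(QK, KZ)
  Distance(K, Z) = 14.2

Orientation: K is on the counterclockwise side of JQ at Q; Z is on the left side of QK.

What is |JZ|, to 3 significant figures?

38.1

J is at the origin; JQ runs at -66.3° with length 23.4, so Q = 23.4·(cos -66.3°, sin -66.3°) = (9.41, -21.4). ∠JQK = 137.1°, so QK runs at -66.3° + (180° − 137.1°) = -23.4° from the x-axis; with |QK| = 20.9, K = Q + 20.9·(cos -23.4°, sin -23.4°) = (28.6, -29.7). QK ⟂ KZ; with |KZ| = 14.2 on the left of QK, Z = K + 14.2·(0.397, 0.918) = (34.2, -16.7). Then |JZ| = |Z − J| = 38.1.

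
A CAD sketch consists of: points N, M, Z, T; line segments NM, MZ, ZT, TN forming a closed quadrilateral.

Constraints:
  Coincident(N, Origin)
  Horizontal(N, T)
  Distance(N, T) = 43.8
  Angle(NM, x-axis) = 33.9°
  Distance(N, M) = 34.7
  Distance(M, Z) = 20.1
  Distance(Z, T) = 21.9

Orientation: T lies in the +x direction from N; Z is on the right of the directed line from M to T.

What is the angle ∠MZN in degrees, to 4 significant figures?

111.3°

Checks: |MZ| = 20.10 ✓; |ZT| = 21.90 ✓.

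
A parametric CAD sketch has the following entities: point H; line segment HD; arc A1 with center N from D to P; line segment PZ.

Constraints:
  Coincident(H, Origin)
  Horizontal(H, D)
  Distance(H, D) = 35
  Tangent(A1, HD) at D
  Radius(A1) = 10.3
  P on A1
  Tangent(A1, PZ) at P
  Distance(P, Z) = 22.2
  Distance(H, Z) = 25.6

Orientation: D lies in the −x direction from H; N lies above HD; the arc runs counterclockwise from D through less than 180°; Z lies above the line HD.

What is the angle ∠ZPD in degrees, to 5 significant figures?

153.53°

Checks: |NP| = 10.30 ✓; ∠(NP, PZ) = 90.00° ✓; |PZ| = 22.20 ✓; |HZ| = 25.60 ✓.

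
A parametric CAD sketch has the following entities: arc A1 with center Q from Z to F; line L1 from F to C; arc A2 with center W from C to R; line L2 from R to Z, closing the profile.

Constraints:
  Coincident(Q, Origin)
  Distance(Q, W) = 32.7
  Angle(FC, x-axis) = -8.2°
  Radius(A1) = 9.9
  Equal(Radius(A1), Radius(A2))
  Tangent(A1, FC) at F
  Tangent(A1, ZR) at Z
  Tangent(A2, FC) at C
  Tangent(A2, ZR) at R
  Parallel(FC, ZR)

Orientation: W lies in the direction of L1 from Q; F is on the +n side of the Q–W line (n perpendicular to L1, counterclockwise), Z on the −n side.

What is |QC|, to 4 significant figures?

34.17

Tangency of A1 to both parallel lines with radius 9.9 puts F and Z at Q ± 9.9·n: F = (1.412, 9.799), Z = (-1.412, -9.799). Equal radii place C and R the same way about W: C = W + 9.9·n = (33.78, 5.135), R = W − 9.9·n = (30.95, -14.46). Then |QC| = |C − Q| = 34.17.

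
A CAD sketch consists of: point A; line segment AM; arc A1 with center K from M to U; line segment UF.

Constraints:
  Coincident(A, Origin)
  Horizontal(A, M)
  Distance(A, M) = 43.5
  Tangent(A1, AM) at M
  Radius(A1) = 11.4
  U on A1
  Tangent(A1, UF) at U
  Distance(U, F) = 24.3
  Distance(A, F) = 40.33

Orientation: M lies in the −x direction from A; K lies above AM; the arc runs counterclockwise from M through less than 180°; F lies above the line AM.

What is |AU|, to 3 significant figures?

33.6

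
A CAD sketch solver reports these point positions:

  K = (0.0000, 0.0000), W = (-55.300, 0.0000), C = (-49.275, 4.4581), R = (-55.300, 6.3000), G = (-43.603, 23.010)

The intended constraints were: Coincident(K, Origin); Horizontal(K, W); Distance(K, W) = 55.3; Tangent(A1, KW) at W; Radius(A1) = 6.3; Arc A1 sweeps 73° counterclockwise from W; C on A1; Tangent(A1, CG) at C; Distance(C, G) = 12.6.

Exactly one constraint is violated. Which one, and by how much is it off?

Distance(C, G) = 12.6 — off by 6.80.

K = (0.00, 0.00) ✓; K.y = 0.00, W.y = 0.00 ✓; |KW| = 55.30 ✓; ∠(RW, WK) = 90.00° ✓; |RW| = 6.300 ✓; bearing(R→C) − bearing(R→W) = 73.00° ✓; |RC| = 6.300 ✓; ∠(RC, CG) = 90.00° ✓; |CG| = 19.40 ✗.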